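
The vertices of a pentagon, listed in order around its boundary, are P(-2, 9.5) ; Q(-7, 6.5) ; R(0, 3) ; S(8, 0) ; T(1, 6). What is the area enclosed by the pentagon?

39

P→Q: (-2)(6.5) − (-7)(9.5) = 53.5
Q→R: (-7)(3) − (0)(6.5) = -21
R→S: (0)(0) − (8)(3) = -24
S→T: (8)(6) − (1)(0) = 48
T→P: (1)(9.5) − (-2)(6) = 21.5
Σ = 78
Area = |Σ|/2 = 39.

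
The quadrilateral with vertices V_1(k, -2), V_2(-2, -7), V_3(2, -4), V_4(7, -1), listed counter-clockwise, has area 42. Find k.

Write out the shoelace sum; only the two edges meeting at V_1 involve k:
2·Area = [(7·(-2) − k·(-1)) + (k·(-7) − (-2)·(-2))] + 48
       = -6·k + 30 = 84
⇒ k = -9.

-9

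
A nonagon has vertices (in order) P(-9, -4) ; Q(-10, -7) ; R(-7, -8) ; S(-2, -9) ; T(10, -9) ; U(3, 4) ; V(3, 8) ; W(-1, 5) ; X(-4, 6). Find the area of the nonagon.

Apply Gauss's area formula: 2A = Σ (x_i·y_{i+1} − x_{i+1}·y_i), indices taken mod 9.
P→Q: (-9)(-7) − (-10)(-4) = 23
Q→R: (-10)(-8) − (-7)(-7) = 31
R→S: (-7)(-9) − (-2)(-8) = 47
S→T: (-2)(-9) − (10)(-9) = 108
T→U: (10)(4) − (3)(-9) = 67
U→V: (3)(8) − (3)(4) = 12
V→W: (3)(5) − (-1)(8) = 23
W→X: (-1)(6) − (-4)(5) = 14
X→P: (-4)(-4) − (-9)(6) = 70
Σ = 395
Area = |Σ|/2 = 197.5.

197.5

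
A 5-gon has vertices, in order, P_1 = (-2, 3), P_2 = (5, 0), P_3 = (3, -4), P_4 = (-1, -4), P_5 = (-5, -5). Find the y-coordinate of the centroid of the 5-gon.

Apply the shoelace (surveyor's) formula. First the cross-terms c_i = x_i·y_{i+1} − x_{i+1}·y_i:
  -15, -20, -16, -15, -25  ⇒  2A = -91, A = -45.5.
Then Σ (y_i + y_{i+1})·c_i = 348, so ȳ = 348 / (6·(-45.5)) = -116/91.

-116/91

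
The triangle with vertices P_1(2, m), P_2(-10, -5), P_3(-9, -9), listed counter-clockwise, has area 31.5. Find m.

Write out the shoelace sum; only the two edges meeting at P_1 involve m:
2·Area = [((-9)·m − 2·(-9)) + (2·(-5) − (-10)·m)] + 45
       = 1·m + 53 = 63
⇒ m = 10.

10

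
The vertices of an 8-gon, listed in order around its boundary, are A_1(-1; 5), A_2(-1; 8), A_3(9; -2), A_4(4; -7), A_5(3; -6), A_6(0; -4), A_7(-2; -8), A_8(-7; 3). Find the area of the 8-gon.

122.5

Apply the surveyor's formula: 2A = Σ (x_i·y_{i+1} − x_{i+1}·y_i), indices taken mod 8.
Σ = (-3) + (-70) + (-55) + (-3) + (-12) + (-8) + (-62) + (-32) = -245
Area = |Σ|/2 = 122.5.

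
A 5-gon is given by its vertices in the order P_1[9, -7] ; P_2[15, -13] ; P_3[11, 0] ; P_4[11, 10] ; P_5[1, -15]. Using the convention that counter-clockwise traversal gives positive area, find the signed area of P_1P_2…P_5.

Apply the shoelace (surveyor's) formula: 2A = Σ (x_i·y_{i+1} − x_{i+1}·y_i), indices taken mod 5.
Cross-terms: -12, 143, 110, -175, 128  ⇒  Σ = 194
Signed area = Σ/2 = 97 (positive ⇒ counter-clockwise traversal).

97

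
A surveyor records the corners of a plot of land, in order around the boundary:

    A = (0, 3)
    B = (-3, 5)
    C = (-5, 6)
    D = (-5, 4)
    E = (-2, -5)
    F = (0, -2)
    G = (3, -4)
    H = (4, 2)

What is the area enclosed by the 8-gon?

51.5

Apply the shoelace (surveyor's) formula: 2A = Σ (x_i·y_{i+1} − x_{i+1}·y_i), indices taken mod 8.
Cross-terms: 9, 7, 10, 33, 4, 6, 22, 12  ⇒  Σ = 103
Area = |Σ|/2 = 51.5.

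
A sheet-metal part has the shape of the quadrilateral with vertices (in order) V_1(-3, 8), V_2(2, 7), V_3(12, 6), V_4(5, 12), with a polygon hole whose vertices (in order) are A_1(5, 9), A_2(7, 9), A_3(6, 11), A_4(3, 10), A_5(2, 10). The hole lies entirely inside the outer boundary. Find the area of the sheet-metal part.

Outer boundary:
Σ = (-37) + (-72) + (114) + (76) = 81
Area = |Σ|/2 = 40.5.
Hole:
Σ = (-18) + (23) + (27) + (10) + (-32) = 10
Area = |Σ|/2 = 5.
Net area = 40.5 − 5 = 35.5.

35.5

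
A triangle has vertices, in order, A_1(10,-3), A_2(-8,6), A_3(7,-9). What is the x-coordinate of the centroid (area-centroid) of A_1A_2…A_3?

3

Apply Gauss's area formula. First the cross-terms c_i = x_i·y_{i+1} − x_{i+1}·y_i:
  36, 30, 69  ⇒  2A = 135, A = 67.5.
Then Σ (x_i + x_{i+1})·c_i = 1215, so x̄ = 1215 / (6·67.5) = 3.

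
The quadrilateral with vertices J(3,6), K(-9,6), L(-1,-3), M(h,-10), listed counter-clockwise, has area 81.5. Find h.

Write out the shoelace sum; only the two edges meeting at M involve h:
2·Area = [((-1)·(-10) − h·(-3)) + (h·6 − 3·(-10))] + 105
       = 9·h + 145 = 163
⇒ h = 2.

2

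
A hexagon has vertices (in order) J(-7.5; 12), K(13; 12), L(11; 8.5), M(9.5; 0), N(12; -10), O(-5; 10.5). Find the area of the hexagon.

174.25

Apply the surveyor's formula: 2A = Σ (x_i·y_{i+1} − x_{i+1}·y_i), indices taken mod 6.
Cross-terms: -246, -21.5, -80.75, -95, 76, 18.75  ⇒  Σ = -348.5
Area = |Σ|/2 = 174.25.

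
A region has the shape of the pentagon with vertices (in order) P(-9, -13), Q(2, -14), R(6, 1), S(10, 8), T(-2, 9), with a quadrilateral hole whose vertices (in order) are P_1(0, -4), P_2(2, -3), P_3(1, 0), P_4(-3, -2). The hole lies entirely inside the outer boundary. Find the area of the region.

Outer boundary:
Apply the surveyor's formula: 2A = Σ (x_i·y_{i+1} − x_{i+1}·y_i), indices taken mod 5.
Cross-terms: 152, 86, 38, 106, 107  ⇒  Σ = 489
Area = |Σ|/2 = 244.5.
Hole:
Σ = (8) + (3) + (-2) + (12) = 21
Area = |Σ|/2 = 10.5.
Net area = 244.5 − 10.5 = 234.

234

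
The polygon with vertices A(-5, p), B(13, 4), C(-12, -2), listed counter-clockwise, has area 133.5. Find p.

Write out the shoelace sum; only the two edges meeting at A involve p:
2·Area = [((-12)·p − (-5)·(-2)) + ((-5)·4 − 13·p)] + 22
       = -25·p + -8 = 267
⇒ p = -11.

-11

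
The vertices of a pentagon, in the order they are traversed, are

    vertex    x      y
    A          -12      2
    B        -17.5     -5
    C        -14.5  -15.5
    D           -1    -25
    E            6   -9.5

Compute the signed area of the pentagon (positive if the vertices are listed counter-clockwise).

349.125

A→B: (-12)(-5) − (-17.5)(2) = 95
B→C: (-17.5)(-15.5) − (-14.5)(-5) = 198.75
C→D: (-14.5)(-25) − (-1)(-15.5) = 347
D→E: (-1)(-9.5) − (6)(-25) = 159.5
E→A: (6)(2) − (-12)(-9.5) = -102
Σ = 698.25
Signed area = Σ/2 = 349.125 (positive ⇒ counter-clockwise traversal).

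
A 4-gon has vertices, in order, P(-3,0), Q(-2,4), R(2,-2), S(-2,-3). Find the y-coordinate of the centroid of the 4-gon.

Apply Gauss's area formula. First the cross-terms c_i = x_i·y_{i+1} − x_{i+1}·y_i:
  -12, -4, -10, -9  ⇒  2A = -35, A = -17.5.
Then Σ (y_i + y_{i+1})·c_i = 21, so ȳ = 21 / (6·(-17.5)) = -0.2.

-0.2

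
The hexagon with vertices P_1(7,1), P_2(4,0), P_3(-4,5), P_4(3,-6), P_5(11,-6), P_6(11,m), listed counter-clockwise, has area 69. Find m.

Write out the shoelace sum; only the two edges meeting at P_6 involve m:
2·Area = [(11·m − 11·(-6)) + (11·1 − 7·m)] + 73
       = 4·m + 150 = 138
⇒ m = -3.

-3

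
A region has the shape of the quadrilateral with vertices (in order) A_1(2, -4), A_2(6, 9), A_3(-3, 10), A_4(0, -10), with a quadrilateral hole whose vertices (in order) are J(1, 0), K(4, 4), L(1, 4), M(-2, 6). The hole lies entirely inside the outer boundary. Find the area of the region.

Outer boundary:
Apply the shoelace (surveyor's) formula: 2A = Σ (x_i·y_{i+1} − x_{i+1}·y_i), indices taken mod 4.
Σ = (42) + (87) + (30) + (20) = 179
Area = |Σ|/2 = 89.5.
Hole:
Σ = (4) + (12) + (14) + (-6) = 24
Area = |Σ|/2 = 12.
Net area = 89.5 − 12 = 77.5.

77.5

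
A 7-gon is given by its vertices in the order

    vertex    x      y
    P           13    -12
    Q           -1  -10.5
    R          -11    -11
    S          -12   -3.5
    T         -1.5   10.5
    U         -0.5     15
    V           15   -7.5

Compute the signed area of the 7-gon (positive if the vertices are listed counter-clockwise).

Apply the surveyor's formula: 2A = Σ (x_i·y_{i+1} − x_{i+1}·y_i), indices taken mod 7.
Σ = (-148.5) + (-104.5) + (-93.5) + (-131.25) + (-17.25) + (-221.25) + (-82.5) = -798.75
Signed area = Σ/2 = -399.375 (negative ⇒ clockwise traversal).

-399.375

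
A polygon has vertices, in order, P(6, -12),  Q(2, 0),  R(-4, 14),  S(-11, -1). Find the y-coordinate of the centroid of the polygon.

91/261

Apply Gauss's area formula. First the cross-terms c_i = x_i·y_{i+1} − x_{i+1}·y_i:
  24, 28, 158, 138  ⇒  2A = 348, A = 174.
Then Σ (y_i + y_{i+1})·c_i = 364, so ȳ = 364 / (6·174) = 91/261.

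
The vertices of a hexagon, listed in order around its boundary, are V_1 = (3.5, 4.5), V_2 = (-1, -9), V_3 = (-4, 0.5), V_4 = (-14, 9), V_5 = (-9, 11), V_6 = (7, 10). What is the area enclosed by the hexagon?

Cross-terms: -27, -36.5, -29, -73, -167, -3.5  ⇒  Σ = -336
Area = |Σ|/2 = 168.

168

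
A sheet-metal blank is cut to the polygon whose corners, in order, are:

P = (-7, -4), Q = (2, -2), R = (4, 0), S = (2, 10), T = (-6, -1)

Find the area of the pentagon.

Cross-terms: 22, 8, 40, 58, 17  ⇒  Σ = 145
Area = |Σ|/2 = 72.5.

72.5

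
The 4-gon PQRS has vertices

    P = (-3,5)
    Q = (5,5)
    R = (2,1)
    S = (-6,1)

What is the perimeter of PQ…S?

|PQ| = √((8)² + (0)²) = √64 = 8
|QR| = √((-3)² + (-4)²) = √25 = 5
|RS| = √((-8)² + (0)²) = √64 = 8
|SP| = √((3)² + (4)²) = √25 = 5
Perimeter = 8 + 5 + 8 + 5 = 26.

26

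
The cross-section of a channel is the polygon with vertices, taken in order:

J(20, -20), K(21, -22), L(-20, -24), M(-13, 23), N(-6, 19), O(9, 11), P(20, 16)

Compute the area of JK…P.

1439

Σ = (-20) + (-944) + (-772) + (-109) + (-237) + (-76) + (-720) = -2878
Area = |Σ|/2 = 1439.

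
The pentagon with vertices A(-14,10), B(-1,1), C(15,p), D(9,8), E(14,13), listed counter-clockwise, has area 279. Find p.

Write out the shoelace sum; only the two edges meeting at C involve p:
2·Area = [((-1)·p − 15·1) + (15·8 − 9·p)] + 323
       = -10·p + 428 = 558
⇒ p = -13.

-13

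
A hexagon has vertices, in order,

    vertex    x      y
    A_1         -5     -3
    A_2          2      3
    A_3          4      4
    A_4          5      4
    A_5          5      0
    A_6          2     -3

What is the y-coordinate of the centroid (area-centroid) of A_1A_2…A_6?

-31/219

Apply the surveyor's formula. First the cross-terms c_i = x_i·y_{i+1} − x_{i+1}·y_i:
  -9, -4, -4, -20, -15, -21  ⇒  2A = -73, A = -36.5.
Then Σ (y_i + y_{i+1})·c_i = 31, so ȳ = 31 / (6·(-36.5)) = -31/219.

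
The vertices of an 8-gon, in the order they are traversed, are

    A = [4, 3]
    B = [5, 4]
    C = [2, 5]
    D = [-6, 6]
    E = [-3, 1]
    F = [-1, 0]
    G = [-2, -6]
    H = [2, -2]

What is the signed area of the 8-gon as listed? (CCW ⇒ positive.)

54.5

Apply the shoelace formula: 2A = Σ (x_i·y_{i+1} − x_{i+1}·y_i), indices taken mod 8.
Σ = (1) + (17) + (42) + (12) + (1) + (6) + (16) + (14) = 109
Signed area = Σ/2 = 54.5 (positive ⇒ counter-clockwise traversal).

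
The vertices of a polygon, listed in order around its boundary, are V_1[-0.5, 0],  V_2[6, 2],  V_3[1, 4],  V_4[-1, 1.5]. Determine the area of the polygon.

13.625

Apply the surveyor's formula: 2A = Σ (x_i·y_{i+1} − x_{i+1}·y_i), indices taken mod 4.
Cross-terms: -1, 22, 5.5, 0.75  ⇒  Σ = 27.25
Area = |Σ|/2 = 13.625.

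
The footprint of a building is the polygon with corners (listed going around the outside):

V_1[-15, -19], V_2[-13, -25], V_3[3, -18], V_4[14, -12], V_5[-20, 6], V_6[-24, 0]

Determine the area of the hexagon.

Apply the surveyor's formula: 2A = Σ (x_i·y_{i+1} − x_{i+1}·y_i), indices taken mod 6.
Cross-terms: 128, 309, 216, -156, 144, 456  ⇒  Σ = 1097
Area = |Σ|/2 = 548.5.

548.5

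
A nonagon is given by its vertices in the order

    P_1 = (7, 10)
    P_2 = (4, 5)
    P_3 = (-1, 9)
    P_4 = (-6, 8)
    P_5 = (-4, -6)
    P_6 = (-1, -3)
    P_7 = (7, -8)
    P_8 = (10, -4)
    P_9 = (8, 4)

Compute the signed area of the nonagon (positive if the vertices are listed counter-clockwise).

180.5

Apply the shoelace formula: 2A = Σ (x_i·y_{i+1} − x_{i+1}·y_i), indices taken mod 9.
P_1→P_2: (7)(5) − (4)(10) = -5
P_2→P_3: (4)(9) − (-1)(5) = 41
P_3→P_4: (-1)(8) − (-6)(9) = 46
P_4→P_5: (-6)(-6) − (-4)(8) = 68
P_5→P_6: (-4)(-3) − (-1)(-6) = 6
P_6→P_7: (-1)(-8) − (7)(-3) = 29
P_7→P_8: (7)(-4) − (10)(-8) = 52
P_8→P_9: (10)(4) − (8)(-4) = 72
P_9→P_1: (8)(10) − (7)(4) = 52
Σ = 361
Signed area = Σ/2 = 180.5 (positive ⇒ counter-clockwise traversal).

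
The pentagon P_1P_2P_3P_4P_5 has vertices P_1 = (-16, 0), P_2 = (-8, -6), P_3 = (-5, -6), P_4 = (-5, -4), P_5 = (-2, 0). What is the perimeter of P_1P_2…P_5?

34

|P_1P_2| = √((8)² + (-6)²) = √100 = 10
|P_2P_3| = √((3)² + (0)²) = √9 = 3
|P_3P_4| = √((0)² + (2)²) = √4 = 2
|P_4P_5| = √((3)² + (4)²) = √25 = 5
|P_5P_1| = √((-14)² + (0)²) = √196 = 14
Perimeter = 10 + 3 + 2 + 5 + 14 = 34.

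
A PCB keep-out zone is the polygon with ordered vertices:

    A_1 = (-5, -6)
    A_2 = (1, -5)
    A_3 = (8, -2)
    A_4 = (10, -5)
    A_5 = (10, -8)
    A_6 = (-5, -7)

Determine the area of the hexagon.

Cross-terms: 31, 38, -20, -30, -110, -5  ⇒  Σ = -96
Area = |Σ|/2 = 48.

48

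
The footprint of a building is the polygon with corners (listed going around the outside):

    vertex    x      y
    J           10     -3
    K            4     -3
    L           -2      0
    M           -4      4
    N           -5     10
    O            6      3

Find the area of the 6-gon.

87.5

Apply the surveyor's formula: 2A = Σ (x_i·y_{i+1} − x_{i+1}·y_i), indices taken mod 6.
Σ = (-18) + (-6) + (-8) + (-20) + (-75) + (-48) = -175
Area = |Σ|/2 = 87.5.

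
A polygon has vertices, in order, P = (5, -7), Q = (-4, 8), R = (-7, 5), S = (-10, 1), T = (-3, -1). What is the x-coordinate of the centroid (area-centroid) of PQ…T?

Apply Gauss's area formula. First the cross-terms c_i = x_i·y_{i+1} − x_{i+1}·y_i:
  12, 36, 43, 13, 26  ⇒  2A = 130, A = 65.
Then Σ (x_i + x_{i+1})·c_i = -1232, so x̄ = -1232 / (6·65) = -616/195.

-616/195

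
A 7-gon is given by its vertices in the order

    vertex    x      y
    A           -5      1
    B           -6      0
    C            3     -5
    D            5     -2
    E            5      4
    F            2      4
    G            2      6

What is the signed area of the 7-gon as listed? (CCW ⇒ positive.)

Apply the shoelace formula: 2A = Σ (x_i·y_{i+1} − x_{i+1}·y_i), indices taken mod 7.
Σ = (6) + (30) + (19) + (30) + (12) + (4) + (32) = 133
Signed area = Σ/2 = 66.5 (positive ⇒ counter-clockwise traversal).

66.5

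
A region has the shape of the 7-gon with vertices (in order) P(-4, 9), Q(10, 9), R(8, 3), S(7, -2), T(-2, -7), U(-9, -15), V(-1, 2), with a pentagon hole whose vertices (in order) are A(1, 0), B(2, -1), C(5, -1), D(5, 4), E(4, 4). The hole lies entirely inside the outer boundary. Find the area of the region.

Outer boundary:
Apply the shoelace formula: 2A = Σ (x_i·y_{i+1} − x_{i+1}·y_i), indices taken mod 7.
P→Q: (-4)(9) − (10)(9) = -126
Q→R: (10)(3) − (8)(9) = -42
R→S: (8)(-2) − (7)(3) = -37
S→T: (7)(-7) − (-2)(-2) = -53
T→U: (-2)(-15) − (-9)(-7) = -33
U→V: (-9)(2) − (-1)(-15) = -33
V→P: (-1)(9) − (-4)(2) = -1
Σ = -325
Area = |Σ|/2 = 162.5.
Hole:
Apply the shoelace formula: 2A = Σ (x_i·y_{i+1} − x_{i+1}·y_i), indices taken mod 5.
Cross-terms: -1, 3, 25, 4, -4  ⇒  Σ = 27
Area = |Σ|/2 = 13.5.
Net area = 162.5 − 13.5 = 149.

149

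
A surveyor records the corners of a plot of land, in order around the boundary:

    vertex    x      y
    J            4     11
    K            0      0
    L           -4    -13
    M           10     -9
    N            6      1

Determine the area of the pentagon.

146

Apply the shoelace formula: 2A = Σ (x_i·y_{i+1} − x_{i+1}·y_i), indices taken mod 5.
Σ = (0) + (0) + (166) + (64) + (62) = 292
Area = |Σ|/2 = 146.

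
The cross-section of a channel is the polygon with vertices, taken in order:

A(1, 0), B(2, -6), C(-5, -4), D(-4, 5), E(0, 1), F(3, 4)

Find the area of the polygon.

Apply the shoelace (surveyor's) formula: 2A = Σ (x_i·y_{i+1} − x_{i+1}·y_i), indices taken mod 6.
A→B: (1)(-6) − (2)(0) = -6
B→C: (2)(-4) − (-5)(-6) = -38
C→D: (-5)(5) − (-4)(-4) = -41
D→E: (-4)(1) − (0)(5) = -4
E→F: (0)(4) − (3)(1) = -3
F→A: (3)(0) − (1)(4) = -4
Σ = -96
Area = |Σ|/2 = 48.

48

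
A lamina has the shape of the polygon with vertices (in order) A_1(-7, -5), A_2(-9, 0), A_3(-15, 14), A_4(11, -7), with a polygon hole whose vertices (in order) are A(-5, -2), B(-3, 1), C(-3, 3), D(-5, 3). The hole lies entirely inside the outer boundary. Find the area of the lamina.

155

Outer boundary:
Cross-terms: -45, -126, -49, -104  ⇒  Σ = -324
Area = |Σ|/2 = 162.
Hole:
Apply the shoelace (surveyor's) formula: 2A = Σ (x_i·y_{i+1} − x_{i+1}·y_i), indices taken mod 4.
Cross-terms: -11, -6, 6, 25  ⇒  Σ = 14
Area = |Σ|/2 = 7.
Net area = 162 − 7 = 155.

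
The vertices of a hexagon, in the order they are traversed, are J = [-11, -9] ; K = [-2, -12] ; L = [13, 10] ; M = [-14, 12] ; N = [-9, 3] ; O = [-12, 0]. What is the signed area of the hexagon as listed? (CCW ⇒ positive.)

Σ = (114) + (136) + (296) + (66) + (36) + (108) = 756
Signed area = Σ/2 = 378 (positive ⇒ counter-clockwise traversal).

378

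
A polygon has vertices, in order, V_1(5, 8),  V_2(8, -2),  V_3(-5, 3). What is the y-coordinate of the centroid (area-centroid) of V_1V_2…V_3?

3

Apply the surveyor's formula. First the cross-terms c_i = x_i·y_{i+1} − x_{i+1}·y_i:
  -74, 14, -55  ⇒  2A = -115, A = -57.5.
Then Σ (y_i + y_{i+1})·c_i = -1035, so ȳ = -1035 / (6·(-57.5)) = 3.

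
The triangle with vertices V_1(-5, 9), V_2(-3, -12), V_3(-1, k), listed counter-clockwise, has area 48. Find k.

15

Write out the shoelace sum; only the two edges meeting at V_3 involve k:
2·Area = [((-3)·k − (-1)·(-12)) + ((-1)·9 − (-5)·k)] + 87
       = 2·k + 66 = 96
⇒ k = 15.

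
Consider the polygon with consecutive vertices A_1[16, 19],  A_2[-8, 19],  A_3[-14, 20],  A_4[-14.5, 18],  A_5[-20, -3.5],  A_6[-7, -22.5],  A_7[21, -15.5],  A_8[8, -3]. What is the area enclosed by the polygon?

1139.125

Σ = (456) + (106) + (38) + (410.75) + (425.5) + (581) + (61) + (200) = 2278.25
Area = |Σ|/2 = 1139.125.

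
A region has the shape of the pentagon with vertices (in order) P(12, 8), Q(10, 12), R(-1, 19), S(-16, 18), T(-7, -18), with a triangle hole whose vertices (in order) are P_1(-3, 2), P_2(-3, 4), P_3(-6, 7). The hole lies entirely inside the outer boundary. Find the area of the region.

560

Outer boundary:
Apply Gauss's area formula: 2A = Σ (x_i·y_{i+1} − x_{i+1}·y_i), indices taken mod 5.
P→Q: (12)(12) − (10)(8) = 64
Q→R: (10)(19) − (-1)(12) = 202
R→S: (-1)(18) − (-16)(19) = 286
S→T: (-16)(-18) − (-7)(18) = 414
T→P: (-7)(8) − (12)(-18) = 160
Σ = 1126
Area = |Σ|/2 = 563.
Hole:
Apply Gauss's area formula: 2A = Σ (x_i·y_{i+1} − x_{i+1}·y_i), indices taken mod 3.
Σ = (-6) + (3) + (9) = 6
Area = |Σ|/2 = 3.
Net area = 563 − 3 = 560.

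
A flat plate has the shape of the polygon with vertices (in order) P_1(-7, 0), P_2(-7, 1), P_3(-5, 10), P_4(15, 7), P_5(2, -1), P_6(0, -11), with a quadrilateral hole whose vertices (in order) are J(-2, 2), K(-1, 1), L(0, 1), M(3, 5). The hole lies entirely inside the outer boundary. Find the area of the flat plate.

Outer boundary:
Σ = (-7) + (-65) + (-185) + (-29) + (-22) + (-77) = -385
Area = |Σ|/2 = 192.5.
Hole:
Apply Gauss's area formula: 2A = Σ (x_i·y_{i+1} − x_{i+1}·y_i), indices taken mod 4.
Cross-terms: 0, -1, -3, 16  ⇒  Σ = 12
Area = |Σ|/2 = 6.
Net area = 192.5 − 6 = 186.5.

186.5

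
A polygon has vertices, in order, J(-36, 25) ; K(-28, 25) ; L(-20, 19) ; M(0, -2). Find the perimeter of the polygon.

92

|JK| = √((8)² + (0)²) = √64 = 8
|KL| = √((8)² + (-6)²) = √100 = 10
|LM| = √((20)² + (-21)²) = √841 = 29
|MJ| = √((-36)² + (27)²) = √2025 = 45
Perimeter = 8 + 10 + 29 + 45 = 92.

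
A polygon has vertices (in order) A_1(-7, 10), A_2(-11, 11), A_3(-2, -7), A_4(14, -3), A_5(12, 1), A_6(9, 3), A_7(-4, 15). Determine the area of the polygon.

Apply the surveyor's formula: 2A = Σ (x_i·y_{i+1} − x_{i+1}·y_i), indices taken mod 7.
Σ = (33) + (99) + (104) + (50) + (27) + (147) + (65) = 525
Area = |Σ|/2 = 262.5.

262.5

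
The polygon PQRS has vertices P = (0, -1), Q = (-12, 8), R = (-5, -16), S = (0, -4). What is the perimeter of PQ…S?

56

|PQ| = √((-12)² + (9)²) = √225 = 15
|QR| = √((7)² + (-24)²) = √625 = 25
|RS| = √((5)² + (12)²) = √169 = 13
|SP| = √((0)² + (3)²) = √9 = 3
Perimeter = 15 + 25 + 13 + 3 = 56.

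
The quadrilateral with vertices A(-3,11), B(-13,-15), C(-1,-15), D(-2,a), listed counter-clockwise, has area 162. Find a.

4

The doubled signed area Σ (x_i y_{i+1} − x_{i+1} y_i) is linear in a.
With a=0 it equals 316; the coefficient of a is 2 (from the two edges through D).
So 2·a + 316 = 2·162 = 324 ⇒ a = 4.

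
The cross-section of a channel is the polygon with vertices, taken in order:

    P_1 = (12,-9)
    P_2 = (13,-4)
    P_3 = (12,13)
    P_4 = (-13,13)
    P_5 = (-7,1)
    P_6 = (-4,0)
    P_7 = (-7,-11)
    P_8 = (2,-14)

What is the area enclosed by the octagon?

503.5

Σ = (69) + (217) + (325) + (78) + (4) + (44) + (120) + (150) = 1007
Area = |Σ|/2 = 503.5.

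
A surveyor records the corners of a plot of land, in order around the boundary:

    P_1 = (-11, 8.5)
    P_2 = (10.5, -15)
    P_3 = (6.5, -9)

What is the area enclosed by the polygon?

Apply the surveyor's formula: 2A = Σ (x_i·y_{i+1} − x_{i+1}·y_i), indices taken mod 3.
Σ = (75.75) + (3) + (-43.75) = 35
Area = |Σ|/2 = 17.5.

17.5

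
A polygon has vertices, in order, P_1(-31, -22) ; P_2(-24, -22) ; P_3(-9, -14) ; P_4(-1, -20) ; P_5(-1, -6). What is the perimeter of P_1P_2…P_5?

|P_1P_2| = √((7)² + (0)²) = √49 = 7
|P_2P_3| = √((15)² + (8)²) = √289 = 17
|P_3P_4| = √((8)² + (-6)²) = √100 = 10
|P_4P_5| = √((0)² + (14)²) = √196 = 14
|P_5P_1| = √((-30)² + (-16)²) = √1156 = 34
Perimeter = 7 + 17 + 10 + 14 + 34 = 82.

82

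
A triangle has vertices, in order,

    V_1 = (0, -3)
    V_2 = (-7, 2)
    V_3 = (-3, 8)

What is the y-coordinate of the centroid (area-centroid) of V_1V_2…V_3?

Apply the shoelace (surveyor's) formula. First the cross-terms c_i = x_i·y_{i+1} − x_{i+1}·y_i:
  -21, -50, 9  ⇒  2A = -62, A = -31.
Then Σ (y_i + y_{i+1})·c_i = -434, so ȳ = -434 / (6·(-31)) = 7/3.

7/3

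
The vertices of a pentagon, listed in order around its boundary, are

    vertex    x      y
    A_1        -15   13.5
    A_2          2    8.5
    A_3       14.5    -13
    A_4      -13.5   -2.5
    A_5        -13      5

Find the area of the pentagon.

358

Σ = (-154.5) + (-149.25) + (-211.75) + (-100) + (-100.5) = -716
Area = |Σ|/2 = 358.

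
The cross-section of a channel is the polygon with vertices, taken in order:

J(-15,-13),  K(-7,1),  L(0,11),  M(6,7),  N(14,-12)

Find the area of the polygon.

Apply Gauss's area formula: 2A = Σ (x_i·y_{i+1} − x_{i+1}·y_i), indices taken mod 5.
Σ = (-106) + (-77) + (-66) + (-170) + (-362) = -781
Area = |Σ|/2 = 390.5.

390.5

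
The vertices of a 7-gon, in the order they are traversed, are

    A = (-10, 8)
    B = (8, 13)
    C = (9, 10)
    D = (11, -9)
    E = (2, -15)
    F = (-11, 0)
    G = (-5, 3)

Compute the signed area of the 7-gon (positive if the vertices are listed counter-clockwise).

Apply the shoelace formula: 2A = Σ (x_i·y_{i+1} − x_{i+1}·y_i), indices taken mod 7.
Σ = (-194) + (-37) + (-191) + (-147) + (-165) + (-33) + (-10) = -777
Signed area = Σ/2 = -388.5 (negative ⇒ clockwise traversal).

-388.5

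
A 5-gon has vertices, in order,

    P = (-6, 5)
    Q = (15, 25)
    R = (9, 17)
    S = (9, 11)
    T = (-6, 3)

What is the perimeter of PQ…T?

|PQ| = √((21)² + (20)²) = √841 = 29
|QR| = √((-6)² + (-8)²) = √100 = 10
|RS| = √((0)² + (-6)²) = √36 = 6
|ST| = √((-15)² + (-8)²) = √289 = 17
|TP| = √((0)² + (2)²) = √4 = 2
Perimeter = 29 + 10 + 6 + 17 + 2 = 64.

64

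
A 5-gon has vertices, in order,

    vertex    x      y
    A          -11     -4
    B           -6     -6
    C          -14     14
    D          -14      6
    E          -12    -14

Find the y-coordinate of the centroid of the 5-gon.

Apply Gauss's area formula. First the cross-terms c_i = x_i·y_{i+1} − x_{i+1}·y_i:
  42, -168, 112, 268, -106  ⇒  2A = 148, A = 74.
Then Σ (y_i + y_{i+1})·c_i = 240, so ȳ = 240 / (6·74) = 20/37.

20/37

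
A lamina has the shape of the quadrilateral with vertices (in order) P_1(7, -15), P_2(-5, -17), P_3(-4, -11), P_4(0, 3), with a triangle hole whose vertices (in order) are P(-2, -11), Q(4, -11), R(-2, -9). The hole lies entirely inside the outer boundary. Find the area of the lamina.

114

Outer boundary:
Cross-terms: -194, -13, -12, -21  ⇒  Σ = -240
Area = |Σ|/2 = 120.
Hole:
Apply the surveyor's formula: 2A = Σ (x_i·y_{i+1} − x_{i+1}·y_i), indices taken mod 3.
Cross-terms: 66, -58, 4  ⇒  Σ = 12
Area = |Σ|/2 = 6.
Net area = 120 − 6 = 114.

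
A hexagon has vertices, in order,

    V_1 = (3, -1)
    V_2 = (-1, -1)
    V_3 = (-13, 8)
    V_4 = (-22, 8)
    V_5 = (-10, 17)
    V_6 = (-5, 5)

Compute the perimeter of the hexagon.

66

|V_1V_2| = √((-4)² + (0)²) = √16 = 4
|V_2V_3| = √((-12)² + (9)²) = √225 = 15
|V_3V_4| = √((-9)² + (0)²) = √81 = 9
|V_4V_5| = √((12)² + (9)²) = √225 = 15
|V_5V_6| = √((5)² + (-12)²) = √169 = 13
|V_6V_1| = √((8)² + (-6)²) = √100 = 10
Perimeter = 4 + 15 + 9 + 15 + 13 + 10 = 66.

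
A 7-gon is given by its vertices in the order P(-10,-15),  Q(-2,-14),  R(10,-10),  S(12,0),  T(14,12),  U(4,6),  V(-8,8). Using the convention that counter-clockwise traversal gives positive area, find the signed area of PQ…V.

425

Apply the shoelace formula: 2A = Σ (x_i·y_{i+1} − x_{i+1}·y_i), indices taken mod 7.
Σ = (110) + (160) + (120) + (144) + (36) + (80) + (200) = 850
Signed area = Σ/2 = 425 (positive ⇒ counter-clockwise traversal).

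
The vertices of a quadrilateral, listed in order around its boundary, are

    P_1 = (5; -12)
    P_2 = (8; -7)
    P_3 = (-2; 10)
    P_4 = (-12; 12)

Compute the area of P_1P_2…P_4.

153.5

Apply Gauss's area formula: 2A = Σ (x_i·y_{i+1} − x_{i+1}·y_i), indices taken mod 4.
P_1→P_2: (5)(-7) − (8)(-12) = 61
P_2→P_3: (8)(10) − (-2)(-7) = 66
P_3→P_4: (-2)(12) − (-12)(10) = 96
P_4→P_1: (-12)(-12) − (5)(12) = 84
Σ = 307
Area = |Σ|/2 = 153.5.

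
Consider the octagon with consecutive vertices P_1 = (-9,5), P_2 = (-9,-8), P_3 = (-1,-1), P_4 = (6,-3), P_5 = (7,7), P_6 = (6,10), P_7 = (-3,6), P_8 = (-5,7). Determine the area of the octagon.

165.5

Apply the surveyor's formula: 2A = Σ (x_i·y_{i+1} − x_{i+1}·y_i), indices taken mod 8.
P_1→P_2: (-9)(-8) − (-9)(5) = 117
P_2→P_3: (-9)(-1) − (-1)(-8) = 1
P_3→P_4: (-1)(-3) − (6)(-1) = 9
P_4→P_5: (6)(7) − (7)(-3) = 63
P_5→P_6: (7)(10) − (6)(7) = 28
P_6→P_7: (6)(6) − (-3)(10) = 66
P_7→P_8: (-3)(7) − (-5)(6) = 9
P_8→P_1: (-5)(5) − (-9)(7) = 38
Σ = 331
Area = |Σ|/2 = 165.5.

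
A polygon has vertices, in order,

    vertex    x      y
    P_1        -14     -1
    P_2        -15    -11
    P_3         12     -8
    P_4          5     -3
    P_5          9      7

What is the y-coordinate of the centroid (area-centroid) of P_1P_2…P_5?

Apply the surveyor's formula. First the cross-terms c_i = x_i·y_{i+1} − x_{i+1}·y_i:
  139, 252, 4, 62, 89  ⇒  2A = 546, A = 273.
Then Σ (y_i + y_{i+1})·c_i = -5718, so ȳ = -5718 / (6·273) = -953/273.

-953/273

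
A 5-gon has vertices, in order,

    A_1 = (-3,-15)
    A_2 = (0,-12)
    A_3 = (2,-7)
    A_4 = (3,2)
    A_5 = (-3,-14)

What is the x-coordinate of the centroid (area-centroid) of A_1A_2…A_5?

Apply Gauss's area formula. First the cross-terms c_i = x_i·y_{i+1} − x_{i+1}·y_i:
  36, 24, 25, -36, 3  ⇒  2A = 52, A = 26.
Then Σ (x_i + x_{i+1})·c_i = 47, so x̄ = 47 / (6·26) = 47/156.

47/156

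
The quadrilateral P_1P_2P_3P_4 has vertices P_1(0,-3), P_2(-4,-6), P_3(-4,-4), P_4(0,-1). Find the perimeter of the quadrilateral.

|P_1P_2| = √((-4)² + (-3)²) = √25 = 5
|P_2P_3| = √((0)² + (2)²) = √4 = 2
|P_3P_4| = √((4)² + (3)²) = √25 = 5
|P_4P_1| = √((0)² + (-2)²) = √4 = 2
Perimeter = 5 + 2 + 5 + 2 = 14.

14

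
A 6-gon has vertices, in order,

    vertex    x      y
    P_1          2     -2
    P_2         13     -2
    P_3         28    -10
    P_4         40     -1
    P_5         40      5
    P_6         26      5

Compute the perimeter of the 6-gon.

88

|P_1P_2| = √((11)² + (0)²) = √121 = 11
|P_2P_3| = √((15)² + (-8)²) = √289 = 17
|P_3P_4| = √((12)² + (9)²) = √225 = 15
|P_4P_5| = √((0)² + (6)²) = √36 = 6
|P_5P_6| = √((-14)² + (0)²) = √196 = 14
|P_6P_1| = √((-24)² + (-7)²) = √625 = 25
Perimeter = 11 + 17 + 15 + 6 + 14 + 25 = 88.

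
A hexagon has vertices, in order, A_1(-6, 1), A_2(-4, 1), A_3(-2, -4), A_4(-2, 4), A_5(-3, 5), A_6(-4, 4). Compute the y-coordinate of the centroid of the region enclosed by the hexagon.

Apply the shoelace (surveyor's) formula. First the cross-terms c_i = x_i·y_{i+1} − x_{i+1}·y_i:
  -2, 18, -16, 2, 8, 20  ⇒  2A = 30, A = 15.
Then Σ (y_i + y_{i+1})·c_i = 132, so ȳ = 132 / (6·15) = 22/15.

22/15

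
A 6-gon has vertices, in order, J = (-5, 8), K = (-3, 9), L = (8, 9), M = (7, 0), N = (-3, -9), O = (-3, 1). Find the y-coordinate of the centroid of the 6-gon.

138/59

Apply the shoelace formula. First the cross-terms c_i = x_i·y_{i+1} − x_{i+1}·y_i:
  -21, -99, -63, -63, -30, -19  ⇒  2A = -295, A = -147.5.
Then Σ (y_i + y_{i+1})·c_i = -2070, so ȳ = -2070 / (6·(-147.5)) = 138/59.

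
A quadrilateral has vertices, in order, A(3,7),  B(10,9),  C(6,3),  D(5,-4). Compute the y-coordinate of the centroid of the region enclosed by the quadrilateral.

Apply the shoelace formula. First the cross-terms c_i = x_i·y_{i+1} − x_{i+1}·y_i:
  -43, -24, -39, 47  ⇒  2A = -59, A = -29.5.
Then Σ (y_i + y_{i+1})·c_i = -796, so ȳ = -796 / (6·(-29.5)) = 796/177.

796/177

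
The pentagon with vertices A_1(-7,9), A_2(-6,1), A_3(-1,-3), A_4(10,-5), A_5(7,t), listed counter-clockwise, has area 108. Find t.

Write out the shoelace sum; only the two edges meeting at A_5 involve t:
2·Area = [(10·t − 7·(-5)) + (7·9 − (-7)·t)] + 101
       = 17·t + 199 = 216
⇒ t = 1.

1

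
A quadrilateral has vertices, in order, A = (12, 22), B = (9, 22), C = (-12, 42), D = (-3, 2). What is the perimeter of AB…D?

98

|AB| = √((-3)² + (0)²) = √9 = 3
|BC| = √((-21)² + (20)²) = √841 = 29
|CD| = √((9)² + (-40)²) = √1681 = 41
|DA| = √((15)² + (20)²) = √625 = 25
Perimeter = 3 + 29 + 41 + 25 = 98.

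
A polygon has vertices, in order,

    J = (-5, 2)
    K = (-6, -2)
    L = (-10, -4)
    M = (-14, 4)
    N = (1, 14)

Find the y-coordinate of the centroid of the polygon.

Apply the surveyor's formula. First the cross-terms c_i = x_i·y_{i+1} − x_{i+1}·y_i:
  22, 4, -96, -200, 72  ⇒  2A = -198, A = -99.
Then Σ (y_i + y_{i+1})·c_i = -2472, so ȳ = -2472 / (6·(-99)) = 412/99.

412/99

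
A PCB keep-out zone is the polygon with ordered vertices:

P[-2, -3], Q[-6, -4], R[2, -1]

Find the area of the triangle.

Σ = (-10) + (14) + (-8) = -4
Area = |Σ|/2 = 2.

2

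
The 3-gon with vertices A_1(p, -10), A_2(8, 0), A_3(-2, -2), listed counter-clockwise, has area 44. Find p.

2

The doubled signed area Σ (x_i y_{i+1} − x_{i+1} y_i) is linear in p.
With p=0 it equals 84; the coefficient of p is 2 (from the two edges through A_1).
So 2·p + 84 = 2·44 = 88 ⇒ p = 2.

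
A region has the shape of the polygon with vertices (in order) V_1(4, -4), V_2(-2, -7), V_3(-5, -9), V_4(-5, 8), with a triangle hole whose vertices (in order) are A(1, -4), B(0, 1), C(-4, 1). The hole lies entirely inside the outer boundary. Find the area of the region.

Outer boundary:
Σ = (-36) + (-17) + (-85) + (-12) = -150
Area = |Σ|/2 = 75.
Hole:
Apply the shoelace formula: 2A = Σ (x_i·y_{i+1} − x_{i+1}·y_i), indices taken mod 3.
A→B: (1)(1) − (0)(-4) = 1
B→C: (0)(1) − (-4)(1) = 4
C→A: (-4)(-4) − (1)(1) = 15
Σ = 20
Area = |Σ|/2 = 10.
Net area = 75 − 10 = 65.

65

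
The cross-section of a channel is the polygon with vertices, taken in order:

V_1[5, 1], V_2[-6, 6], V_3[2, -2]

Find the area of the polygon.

Apply the shoelace (surveyor's) formula: 2A = Σ (x_i·y_{i+1} − x_{i+1}·y_i), indices taken mod 3.
V_1→V_2: (5)(6) − (-6)(1) = 36
V_2→V_3: (-6)(-2) − (2)(6) = 0
V_3→V_1: (2)(1) − (5)(-2) = 12
Σ = 48
Area = |Σ|/2 = 24.

24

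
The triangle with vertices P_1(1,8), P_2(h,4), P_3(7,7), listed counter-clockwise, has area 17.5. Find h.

The doubled signed area Σ (x_i y_{i+1} − x_{i+1} y_i) is linear in h.
With h=0 it equals 25; the coefficient of h is -1 (from the two edges through P_2).
So -1·h + 25 = 2·17.5 = 35 ⇒ h = -10.

-10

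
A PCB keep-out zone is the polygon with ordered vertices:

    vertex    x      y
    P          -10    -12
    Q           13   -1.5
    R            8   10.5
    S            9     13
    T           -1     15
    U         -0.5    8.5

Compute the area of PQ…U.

P→Q: (-10)(-1.5) − (13)(-12) = 171
Q→R: (13)(10.5) − (8)(-1.5) = 148.5
R→S: (8)(13) − (9)(10.5) = 9.5
S→T: (9)(15) − (-1)(13) = 148
T→U: (-1)(8.5) − (-0.5)(15) = -1
U→P: (-0.5)(-12) − (-10)(8.5) = 91
Σ = 567
Area = |Σ|/2 = 283.5.

283.5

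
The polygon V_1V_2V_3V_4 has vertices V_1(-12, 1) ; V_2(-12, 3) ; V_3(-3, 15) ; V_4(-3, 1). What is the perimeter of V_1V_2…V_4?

|V_1V_2| = √((0)² + (2)²) = √4 = 2
|V_2V_3| = √((9)² + (12)²) = √225 = 15
|V_3V_4| = √((0)² + (-14)²) = √196 = 14
|V_4V_1| = √((-9)² + (0)²) = √81 = 9
Perimeter = 2 + 15 + 14 + 9 = 40.

40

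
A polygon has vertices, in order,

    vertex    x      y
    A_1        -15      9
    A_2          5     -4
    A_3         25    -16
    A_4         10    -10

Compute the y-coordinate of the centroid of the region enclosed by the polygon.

-415/69

Apply the shoelace formula. First the cross-terms c_i = x_i·y_{i+1} − x_{i+1}·y_i:
  15, 20, -90, -60  ⇒  2A = -115, A = -57.5.
Then Σ (y_i + y_{i+1})·c_i = 2075, so ȳ = 2075 / (6·(-57.5)) = -415/69.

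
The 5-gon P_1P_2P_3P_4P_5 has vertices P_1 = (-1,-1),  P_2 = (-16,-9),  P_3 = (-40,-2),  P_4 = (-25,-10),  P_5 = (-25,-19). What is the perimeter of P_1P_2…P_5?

98

|P_1P_2| = √((-15)² + (-8)²) = √289 = 17
|P_2P_3| = √((-24)² + (7)²) = √625 = 25
|P_3P_4| = √((15)² + (-8)²) = √289 = 17
|P_4P_5| = √((0)² + (-9)²) = √81 = 9
|P_5P_1| = √((24)² + (18)²) = √900 = 30
Perimeter = 17 + 25 + 17 + 9 + 30 = 98.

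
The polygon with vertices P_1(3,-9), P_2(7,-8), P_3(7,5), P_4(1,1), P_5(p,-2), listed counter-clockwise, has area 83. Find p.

-3

The doubled signed area Σ (x_i y_{i+1} − x_{i+1} y_i) is linear in p.
With p=0 it equals 136; the coefficient of p is -10 (from the two edges through P_5).
So -10·p + 136 = 2·83 = 166 ⇒ p = -3.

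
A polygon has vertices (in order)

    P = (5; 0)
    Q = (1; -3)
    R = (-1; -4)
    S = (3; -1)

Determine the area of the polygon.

2

Apply the shoelace formula: 2A = Σ (x_i·y_{i+1} − x_{i+1}·y_i), indices taken mod 4.
Σ = (-15) + (-7) + (13) + (5) = -4
Area = |Σ|/2 = 2.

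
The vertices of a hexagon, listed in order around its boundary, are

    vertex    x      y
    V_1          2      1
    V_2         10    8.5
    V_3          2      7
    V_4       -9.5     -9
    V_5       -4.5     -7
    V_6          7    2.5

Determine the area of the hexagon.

Cross-terms: 7, 53, 48.5, 26, 37.75, 2  ⇒  Σ = 174.25
Area = |Σ|/2 = 87.125.

87.125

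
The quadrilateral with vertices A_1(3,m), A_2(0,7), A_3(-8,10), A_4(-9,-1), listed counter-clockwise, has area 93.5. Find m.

The doubled signed area Σ (x_i y_{i+1} − x_{i+1} y_i) is linear in m.
With m=0 it equals 178; the coefficient of m is -9 (from the two edges through A_1).
So -9·m + 178 = 2·93.5 = 187 ⇒ m = -1.

-1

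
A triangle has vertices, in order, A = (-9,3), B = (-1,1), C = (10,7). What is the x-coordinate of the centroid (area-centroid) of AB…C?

Apply Gauss's area formula. First the cross-terms c_i = x_i·y_{i+1} − x_{i+1}·y_i:
  -6, -17, 93  ⇒  2A = 70, A = 35.
Then Σ (x_i + x_{i+1})·c_i = 0, so x̄ = 0 / (6·35) = 0.

0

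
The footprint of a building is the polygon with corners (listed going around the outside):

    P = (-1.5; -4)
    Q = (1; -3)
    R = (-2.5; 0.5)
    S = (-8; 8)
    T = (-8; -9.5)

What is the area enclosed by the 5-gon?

Σ = (8.5) + (-7) + (-16) + (140) + (17.75) = 143.25
Area = |Σ|/2 = 71.625.

71.625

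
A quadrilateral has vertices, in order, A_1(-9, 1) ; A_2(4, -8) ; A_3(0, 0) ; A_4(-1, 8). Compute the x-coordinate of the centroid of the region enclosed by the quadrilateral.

-350/139

Apply the surveyor's formula. First the cross-terms c_i = x_i·y_{i+1} − x_{i+1}·y_i:
  68, 0, 0, 71  ⇒  2A = 139, A = 69.5.
Then Σ (x_i + x_{i+1})·c_i = -1050, so x̄ = -1050 / (6·69.5) = -350/139.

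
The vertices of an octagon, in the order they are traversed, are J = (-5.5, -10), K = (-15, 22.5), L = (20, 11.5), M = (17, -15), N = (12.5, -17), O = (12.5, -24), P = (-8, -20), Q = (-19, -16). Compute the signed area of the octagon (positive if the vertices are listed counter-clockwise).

-1086.375

Apply the shoelace formula: 2A = Σ (x_i·y_{i+1} − x_{i+1}·y_i), indices taken mod 8.
J→K: (-5.5)(22.5) − (-15)(-10) = -273.75
K→L: (-15)(11.5) − (20)(22.5) = -622.5
L→M: (20)(-15) − (17)(11.5) = -495.5
M→N: (17)(-17) − (12.5)(-15) = -101.5
N→O: (12.5)(-24) − (12.5)(-17) = -87.5
O→P: (12.5)(-20) − (-8)(-24) = -442
P→Q: (-8)(-16) − (-19)(-20) = -252
Q→J: (-19)(-10) − (-5.5)(-16) = 102
Σ = -2172.75
Signed area = Σ/2 = -1086.375 (negative ⇒ clockwise traversal).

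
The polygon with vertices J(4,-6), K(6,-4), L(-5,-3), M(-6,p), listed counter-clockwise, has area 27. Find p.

-6

Write out the shoelace sum; only the two edges meeting at M involve p:
2·Area = [((-5)·p − (-6)·(-3)) + ((-6)·(-6) − 4·p)] + -18
       = -9·p + 0 = 54
⇒ p = -6.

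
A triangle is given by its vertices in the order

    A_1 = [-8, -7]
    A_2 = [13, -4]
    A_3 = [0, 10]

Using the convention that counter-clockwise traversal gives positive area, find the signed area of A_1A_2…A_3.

Σ = (123) + (130) + (80) = 333
Signed area = Σ/2 = 166.5 (positive ⇒ counter-clockwise traversal).

166.5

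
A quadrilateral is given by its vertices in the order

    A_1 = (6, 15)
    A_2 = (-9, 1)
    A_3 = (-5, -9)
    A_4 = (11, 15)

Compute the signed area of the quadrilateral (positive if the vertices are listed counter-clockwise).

163

Apply the shoelace (surveyor's) formula: 2A = Σ (x_i·y_{i+1} − x_{i+1}·y_i), indices taken mod 4.
Cross-terms: 141, 86, 24, 75  ⇒  Σ = 326
Signed area = Σ/2 = 163 (positive ⇒ counter-clockwise traversal).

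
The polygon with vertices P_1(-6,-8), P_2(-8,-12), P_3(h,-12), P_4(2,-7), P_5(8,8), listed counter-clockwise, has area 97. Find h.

The doubled signed area Σ (x_i y_{i+1} − x_{i+1} y_i) is linear in h.
With h=0 it equals 184; the coefficient of h is 5 (from the two edges through P_3).
So 5·h + 184 = 2·97 = 194 ⇒ h = 2.

2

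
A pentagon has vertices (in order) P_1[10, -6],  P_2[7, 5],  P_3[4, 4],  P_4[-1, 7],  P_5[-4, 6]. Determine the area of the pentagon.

59

Cross-terms: 92, 8, 32, 22, -36  ⇒  Σ = 118
Area = |Σ|/2 = 59.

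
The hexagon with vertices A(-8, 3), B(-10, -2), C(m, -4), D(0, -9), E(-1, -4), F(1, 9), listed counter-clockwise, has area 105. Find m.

Write out the shoelace sum; only the two edges meeting at C involve m:
2·Area = [((-10)·(-4) − m·(-2)) + (m·(-9) − 0·(-4))] + 107
       = -7·m + 147 = 210
⇒ m = -9.

-9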